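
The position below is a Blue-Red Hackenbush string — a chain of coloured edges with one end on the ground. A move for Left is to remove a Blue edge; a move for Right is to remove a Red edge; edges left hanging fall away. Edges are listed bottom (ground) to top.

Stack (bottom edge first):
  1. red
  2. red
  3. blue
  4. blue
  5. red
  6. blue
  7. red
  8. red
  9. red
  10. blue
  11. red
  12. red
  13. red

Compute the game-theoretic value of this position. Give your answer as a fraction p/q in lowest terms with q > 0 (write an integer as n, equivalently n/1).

edge 1 of 13 (red): { ∅ | 0 } — -1
edge 2 of 13 (red): { ∅ | -1,0 } — -2
edge 3 of 13 (blue): { -2 | -1,0 } — -3/2
edge 4 of 13 (blue): { -2,-3/2 | -1,0 } — -5/4
edge 5 of 13 (red): { -2,-3/2 | -5/4,-1,0 } — -11/8
edge 6 of 13 (blue): { -2,-3/2,-11/8 | -5/4,-1,0 } — -21/16
edge 7 of 13 (red): { -2,-3/2,-11/8 | -21/16,-5/4,-1,0 } — -43/32
edge 8 of 13 (red): { -2,-3/2,-11/8 | -43/32,-21/16,-5/4,-1,0 } — -87/64
edge 9 of 13 (red): { -2,-3/2,-11/8 | -87/64,-43/32,-21/16,-5/4,-1,0 } — -175/128
edge 10 of 13 (blue): { -2,-3/2,-11/8,-175/128 | -87/64,-43/32,-21/16,-5/4,-1,0 } — -349/256
edge 11 of 13 (red): { -2,-3/2,-11/8,-175/128 | -349/256,-87/64,-43/32,-21/16,-5/4,-1,0 } — -699/512
edge 12 of 13 (red): { -2,-3/2,-11/8,-175/128 | -699/512,-349/256,-87/64,-43/32,-21/16,-5/4,-1,0 } — -1399/1024
edge 13 of 13 (red): { -2,-3/2,-11/8,-175/128 | -1399/1024,-699/512,-349/256,-87/64,-43/32,-21/16,-5/4,-1,0 } — -2799/2048

-2799/2048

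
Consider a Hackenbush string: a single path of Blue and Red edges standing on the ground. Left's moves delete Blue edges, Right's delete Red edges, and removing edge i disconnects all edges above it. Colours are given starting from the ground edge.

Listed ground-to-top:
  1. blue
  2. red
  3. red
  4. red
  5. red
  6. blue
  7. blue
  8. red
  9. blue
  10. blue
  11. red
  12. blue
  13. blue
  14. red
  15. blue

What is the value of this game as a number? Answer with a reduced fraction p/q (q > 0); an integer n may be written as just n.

Build val(s[:k]) for k = 1..15, string s = blue red red red red blue blue red blue blue red blue blue red blue.
val_1 [b]  L=[0]  R=[]  gives 1
val_2 [br]  L=[0]  R=[1]  gives 1/2
val_3 [brr]  L=[0]  R=[1/2,1]  gives 1/4
val_4 [brrr]  L=[0]  R=[1/4,1/2,1]  gives 1/8
val_5 [brrrr]  L=[0]  R=[1/8,1/4,1/2,1]  gives 1/16
val_6 [brrrrb]  L=[0,1/16]  R=[1/8,1/4,1/2,1]  gives 3/32
val_7 [brrrrbb]  L=[0,1/16,3/32]  R=[1/8,1/4,1/2,1]  gives 7/64
val_8 [brrrrbbr]  L=[0,1/16,3/32]  R=[7/64,1/8,1/4,1/2,1]  gives 13/128
val_9 [brrrrbbrb]  L=[0,1/16,3/32,13/128]  R=[7/64,1/8,1/4,1/2,1]  gives 27/256
val_10 [brrrrbbrbb]  L=[0,1/16,3/32,13/128,27/256]  R=[7/64,1/8,1/4,1/2,1]  gives 55/512
val_11 [brrrrbbrbbr]  L=[0,1/16,3/32,13/128,27/256]  R=[55/512,7/64,1/8,1/4,1/2,1]  gives 109/1024
val_12 [brrrrbbrbbrb]  L=[0,1/16,3/32,13/128,27/256,109/1024]  R=[55/512,7/64,1/8,1/4,1/2,1]  gives 219/2048
val_13 [brrrrbbrbbrbb]  L=[0,1/16,3/32,13/128,27/256,109/1024,219/2048]  R=[55/512,7/64,1/8,1/4,1/2,1]  gives 439/4096
val_14 [brrrrbbrbbrbbr]  L=[0,1/16,3/32,13/128,27/256,109/1024,219/2048]  R=[439/4096,55/512,7/64,1/8,1/4,1/2,1]  gives 877/8192
val_15 [brrrrbbrbbrbbrb]  L=[0,1/16,3/32,13/128,27/256,109/1024,219/2048,877/8192]  R=[439/4096,55/512,7/64,1/8,1/4,1/2,1]  gives 1755/16384

1755/16384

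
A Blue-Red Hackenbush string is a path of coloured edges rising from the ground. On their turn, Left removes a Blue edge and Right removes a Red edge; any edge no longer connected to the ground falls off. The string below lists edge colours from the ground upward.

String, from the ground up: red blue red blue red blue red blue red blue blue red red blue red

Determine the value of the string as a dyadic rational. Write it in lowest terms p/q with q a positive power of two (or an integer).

-10907/16384

val(r) = {  | 0 } so -1
val(rb) = { -1 | 0 } so -1/2
val(rbr) = { -1 | -1/2 0 } so -3/4
val(rbrb) = { -1 -3/4 | -1/2 0 } so -5/8
val(rbrbr) = { -1 -3/4 | -5/8 -1/2 0 } so -11/16
val(rbrbrb) = { -1 -3/4 -11/16 | -5/8 -1/2 0 } so -21/32
val(rbrbrbr) = { -1 -3/4 -11/16 | -21/32 -5/8 -1/2 0 } so -43/64
val(rbrbrbrb) = { -1 -3/4 -11/16 -43/64 | -21/32 -5/8 -1/2 0 } so -85/128
val(rbrbrbrbr) = { -1 -3/4 -11/16 -43/64 | -85/128 -21/32 -5/8 -1/2 0 } so -171/256
val(rbrbrbrbrb) = { -1 -3/4 -11/16 -43/64 -171/256 | -85/128 -21/32 -5/8 -1/2 0 } so -341/512
val(rbrbrbrbrbb) = { -1 -3/4 -11/16 -43/64 -171/256 -341/512 | -85/128 -21/32 -5/8 -1/2 0 } so -681/1024
val(rbrbrbrbrbbr) = { -1 -3/4 -11/16 -43/64 -171/256 -341/512 | -681/1024 -85/128 -21/32 -5/8 -1/2 0 } so -1363/2048
val(rbrbrbrbrbbrr) = { -1 -3/4 -11/16 -43/64 -171/256 -341/512 | -1363/2048 -681/1024 -85/128 -21/32 -5/8 -1/2 0 } so -2727/4096
val(rbrbrbrbrbbrrb) = { -1 -3/4 -11/16 -43/64 -171/256 -341/512 -2727/4096 | -1363/2048 -681/1024 -85/128 -21/32 -5/8 -1/2 0 } so -5453/8192
val(rbrbrbrbrbbrrbr) = { -1 -3/4 -11/16 -43/64 -171/256 -341/512 -2727/4096 | -5453/8192 -1363/2048 -681/1024 -85/128 -21/32 -5/8 -1/2 0 } so -10907/16384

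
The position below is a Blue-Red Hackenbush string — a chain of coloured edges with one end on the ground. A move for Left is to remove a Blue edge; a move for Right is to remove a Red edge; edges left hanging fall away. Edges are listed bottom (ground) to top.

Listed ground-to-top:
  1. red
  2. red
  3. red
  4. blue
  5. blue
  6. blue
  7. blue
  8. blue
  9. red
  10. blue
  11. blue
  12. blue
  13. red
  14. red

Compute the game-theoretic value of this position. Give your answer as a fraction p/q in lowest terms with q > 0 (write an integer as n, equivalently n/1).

-4167/2048

r: Left {  }, Right { 0 } → simplest -1
rr: Left {  }, Right { -1 0 } → simplest -2
rrr: Left {  }, Right { -2 -1 0 } → simplest -3
rrrb: Left { -3 }, Right { -2 -1 0 } → simplest -5/2
rrrbb: Left { -3 -5/2 }, Right { -2 -1 0 } → simplest -9/4
rrrbbb: Left { -3 -5/2 -9/4 }, Right { -2 -1 0 } → simplest -17/8
rrrbbbb: Left { -3 -5/2 -9/4 -17/8 }, Right { -2 -1 0 } → simplest -33/16
rrrbbbbb: Left { -3 -5/2 -9/4 -17/8 -33/16 }, Right { -2 -1 0 } → simplest -65/32
rrrbbbbbr: Left { -3 -5/2 -9/4 -17/8 -33/16 }, Right { -65/32 -2 -1 0 } → simplest -131/64
rrrbbbbbrb: Left { -3 -5/2 -9/4 -17/8 -33/16 -131/64 }, Right { -65/32 -2 -1 0 } → simplest -261/128
rrrbbbbbrbb: Left { -3 -5/2 -9/4 -17/8 -33/16 -131/64 -261/128 }, Right { -65/32 -2 -1 0 } → simplest -521/256
rrrbbbbbrbbb: Left { -3 -5/2 -9/4 -17/8 -33/16 -131/64 -261/128 -521/256 }, Right { -65/32 -2 -1 0 } → simplest -1041/512
rrrbbbbbrbbbr: Left { -3 -5/2 -9/4 -17/8 -33/16 -131/64 -261/128 -521/256 }, Right { -1041/512 -65/32 -2 -1 0 } → simplest -2083/1024
rrrbbbbbrbbbrr: Left { -3 -5/2 -9/4 -17/8 -33/16 -131/64 -261/128 -521/256 }, Right { -2083/1024 -1041/512 -65/32 -2 -1 0 } → simplest -4167/2048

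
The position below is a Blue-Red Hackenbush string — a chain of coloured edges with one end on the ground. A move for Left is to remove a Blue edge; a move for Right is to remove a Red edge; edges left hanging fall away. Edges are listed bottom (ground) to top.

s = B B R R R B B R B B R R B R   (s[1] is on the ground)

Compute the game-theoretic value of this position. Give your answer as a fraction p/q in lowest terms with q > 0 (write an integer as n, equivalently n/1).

B: Left { 0 }, Right { ∅ } → simplest 1
BB: Left { 0; 1 }, Right { ∅ } → simplest 2
BBR: Left { 0; 1 }, Right { 2 } → simplest 3/2
BBRR: Left { 0; 1 }, Right { 3/2; 2 } → simplest 5/4
BBRRR: Left { 0; 1 }, Right { 5/4; 3/2; 2 } → simplest 9/8
BBRRRB: Left { 0; 1; 9/8 }, Right { 5/4; 3/2; 2 } → simplest 19/16
BBRRRBB: Left { 0; 1; 9/8; 19/16 }, Right { 5/4; 3/2; 2 } → simplest 39/32
BBRRRBBR: Left { 0; 1; 9/8; 19/16 }, Right { 39/32; 5/4; 3/2; 2 } → simplest 77/64
BBRRRBBRB: Left { 0; 1; 9/8; 19/16; 77/64 }, Right { 39/32; 5/4; 3/2; 2 } → simplest 155/128
BBRRRBBRBB: Left { 0; 1; 9/8; 19/16; 77/64; 155/128 }, Right { 39/32; 5/4; 3/2; 2 } → simplest 311/256
BBRRRBBRBBR: Left { 0; 1; 9/8; 19/16; 77/64; 155/128 }, Right { 311/256; 39/32; 5/4; 3/2; 2 } → simplest 621/512
BBRRRBBRBBRR: Left { 0; 1; 9/8; 19/16; 77/64; 155/128 }, Right { 621/512; 311/256; 39/32; 5/4; 3/2; 2 } → simplest 1241/1024
BBRRRBBRBBRRB: Left { 0; 1; 9/8; 19/16; 77/64; 155/128; 1241/1024 }, Right { 621/512; 311/256; 39/32; 5/4; 3/2; 2 } → simplest 2483/2048
BBRRRBBRBBRRBR: Left { 0; 1; 9/8; 19/16; 77/64; 155/128; 1241/1024 }, Right { 2483/2048; 621/512; 311/256; 39/32; 5/4; 3/2; 2 } → simplest 4965/4096

4965/4096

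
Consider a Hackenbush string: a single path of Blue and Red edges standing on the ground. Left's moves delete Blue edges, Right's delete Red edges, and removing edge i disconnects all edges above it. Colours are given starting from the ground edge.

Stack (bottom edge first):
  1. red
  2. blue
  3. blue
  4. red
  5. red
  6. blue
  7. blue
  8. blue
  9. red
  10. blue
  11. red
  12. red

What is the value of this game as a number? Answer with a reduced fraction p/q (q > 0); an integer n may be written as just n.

g_1 [r]  L=[none]  R=[0]  → -1
g_2 [rb]  L=[-1]  R=[0]  → -1/2
g_3 [rbb]  L=[-1 -1/2]  R=[0]  → -1/4
g_4 [rbbr]  L=[-1 -1/2]  R=[-1/4 0]  → -3/8
g_5 [rbbrr]  L=[-1 -1/2]  R=[-3/8 -1/4 0]  → -7/16
g_6 [rbbrrb]  L=[-1 -1/2 -7/16]  R=[-3/8 -1/4 0]  → -13/32
g_7 [rbbrrbb]  L=[-1 -1/2 -7/16 -13/32]  R=[-3/8 -1/4 0]  → -25/64
g_8 [rbbrrbbb]  L=[-1 -1/2 -7/16 -13/32 -25/64]  R=[-3/8 -1/4 0]  → -49/128
g_9 [rbbrrbbbr]  L=[-1 -1/2 -7/16 -13/32 -25/64]  R=[-49/128 -3/8 -1/4 0]  → -99/256
g_10 [rbbrrbbbrb]  L=[-1 -1/2 -7/16 -13/32 -25/64 -99/256]  R=[-49/128 -3/8 -1/4 0]  → -197/512
g_11 [rbbrrbbbrbr]  L=[-1 -1/2 -7/16 -13/32 -25/64 -99/256]  R=[-197/512 -49/128 -3/8 -1/4 0]  → -395/1024
g_12 [rbbrrbbbrbrr]  L=[-1 -1/2 -7/16 -13/32 -25/64 -99/256]  R=[-395/1024 -197/512 -49/128 -3/8 -1/4 0]  → -791/2048

-791/2048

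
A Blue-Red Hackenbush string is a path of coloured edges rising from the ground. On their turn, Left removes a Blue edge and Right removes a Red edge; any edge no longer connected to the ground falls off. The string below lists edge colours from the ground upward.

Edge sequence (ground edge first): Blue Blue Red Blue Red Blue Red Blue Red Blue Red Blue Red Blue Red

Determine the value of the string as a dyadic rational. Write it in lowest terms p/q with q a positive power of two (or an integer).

value_1 [B]  L=[0]  R=[—]  — 1
value_2 [BB]  L=[0; 1]  R=[—]  — 2
value_3 [BBR]  L=[0; 1]  R=[2]  — 3/2
value_4 [BBRB]  L=[0; 1; 3/2]  R=[2]  — 7/4
value_5 [BBRBR]  L=[0; 1; 3/2]  R=[7/4; 2]  — 13/8
value_6 [BBRBRB]  L=[0; 1; 3/2; 13/8]  R=[7/4; 2]  — 27/16
value_7 [BBRBRBR]  L=[0; 1; 3/2; 13/8]  R=[27/16; 7/4; 2]  — 53/32
value_8 [BBRBRBRB]  L=[0; 1; 3/2; 13/8; 53/32]  R=[27/16; 7/4; 2]  — 107/64
value_9 [BBRBRBRBR]  L=[0; 1; 3/2; 13/8; 53/32]  R=[107/64; 27/16; 7/4; 2]  — 213/128
value_10 [BBRBRBRBRB]  L=[0; 1; 3/2; 13/8; 53/32; 213/128]  R=[107/64; 27/16; 7/4; 2]  — 427/256
value_11 [BBRBRBRBRBR]  L=[0; 1; 3/2; 13/8; 53/32; 213/128]  R=[427/256; 107/64; 27/16; 7/4; 2]  — 853/512
value_12 [BBRBRBRBRBRB]  L=[0; 1; 3/2; 13/8; 53/32; 213/128; 853/512]  R=[427/256; 107/64; 27/16; 7/4; 2]  — 1707/1024
value_13 [BBRBRBRBRBRBR]  L=[0; 1; 3/2; 13/8; 53/32; 213/128; 853/512]  R=[1707/1024; 427/256; 107/64; 27/16; 7/4; 2]  — 3413/2048
value_14 [BBRBRBRBRBRBRB]  L=[0; 1; 3/2; 13/8; 53/32; 213/128; 853/512; 3413/2048]  R=[1707/1024; 427/256; 107/64; 27/16; 7/4; 2]  — 6827/4096
value_15 [BBRBRBRBRBRBRBR]  L=[0; 1; 3/2; 13/8; 53/32; 213/128; 853/512; 3413/2048]  R=[6827/4096; 1707/1024; 427/256; 107/64; 27/16; 7/4; 2]  — 13653/8192

13653/8192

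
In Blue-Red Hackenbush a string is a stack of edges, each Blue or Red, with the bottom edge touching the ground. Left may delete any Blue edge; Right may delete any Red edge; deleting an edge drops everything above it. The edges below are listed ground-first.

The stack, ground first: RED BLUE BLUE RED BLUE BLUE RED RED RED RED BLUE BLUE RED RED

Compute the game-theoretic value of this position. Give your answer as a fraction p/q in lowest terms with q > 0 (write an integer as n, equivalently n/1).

-2535/8192

Recurse on prefixes of the 14-edge string RED BLUE BLUE RED BLUE BLUE RED RED RED RED BLUE BLUE RED RED:
step 1: add RED to get R; options L={ (no moves) } R={ 0 } => -1
step 2: add BLUE to get RB; options L={ -1 } R={ 0 } => -1/2
step 3: add BLUE to get RBB; options L={ -1, -1/2 } R={ 0 } => -1/4
step 4: add RED to get RBBR; options L={ -1, -1/2 } R={ -1/4, 0 } => -3/8
step 5: add BLUE to get RBBRB; options L={ -1, -1/2, -3/8 } R={ -1/4, 0 } => -5/16
step 6: add BLUE to get RBBRBB; options L={ -1, -1/2, -3/8, -5/16 } R={ -1/4, 0 } => -9/32
step 7: add RED to get RBBRBBR; options L={ -1, -1/2, -3/8, -5/16 } R={ -9/32, -1/4, 0 } => -19/64
step 8: add RED to get RBBRBBRR; options L={ -1, -1/2, -3/8, -5/16 } R={ -19/64, -9/32, -1/4, 0 } => -39/128
step 9: add RED to get RBBRBBRRR; options L={ -1, -1/2, -3/8, -5/16 } R={ -39/128, -19/64, -9/32, -1/4, 0 } => -79/256
step 10: add RED to get RBBRBBRRRR; options L={ -1, -1/2, -3/8, -5/16 } R={ -79/256, -39/128, -19/64, -9/32, -1/4, 0 } => -159/512
step 11: add BLUE to get RBBRBBRRRRB; options L={ -1, -1/2, -3/8, -5/16, -159/512 } R={ -79/256, -39/128, -19/64, -9/32, -1/4, 0 } => -317/1024
step 12: add BLUE to get RBBRBBRRRRBB; options L={ -1, -1/2, -3/8, -5/16, -159/512, -317/1024 } R={ -79/256, -39/128, -19/64, -9/32, -1/4, 0 } => -633/2048
step 13: add RED to get RBBRBBRRRRBBR; options L={ -1, -1/2, -3/8, -5/16, -159/512, -317/1024 } R={ -633/2048, -79/256, -39/128, -19/64, -9/32, -1/4, 0 } => -1267/4096
step 14: add RED to get RBBRBBRRRRBBRR; options L={ -1, -1/2, -3/8, -5/16, -159/512, -317/1024 } R={ -1267/4096, -633/2048, -79/256, -39/128, -19/64, -9/32, -1/4, 0 } => -2535/8192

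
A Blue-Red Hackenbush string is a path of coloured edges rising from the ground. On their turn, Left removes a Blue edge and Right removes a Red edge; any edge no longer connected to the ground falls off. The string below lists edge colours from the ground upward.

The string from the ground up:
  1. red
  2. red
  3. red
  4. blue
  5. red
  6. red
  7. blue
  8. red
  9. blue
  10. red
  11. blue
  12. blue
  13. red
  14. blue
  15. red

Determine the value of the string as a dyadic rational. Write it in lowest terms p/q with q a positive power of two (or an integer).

-11595/4096

edge 1 of 15 (red): { none | 0 } -> -1
edge 2 of 15 (red): { none | -1,0 } -> -2
edge 3 of 15 (red): { none | -2,-1,0 } -> -3
edge 4 of 15 (blue): { -3 | -2,-1,0 } -> -5/2
edge 5 of 15 (red): { -3 | -5/2,-2,-1,0 } -> -11/4
edge 6 of 15 (red): { -3 | -11/4,-5/2,-2,-1,0 } -> -23/8
edge 7 of 15 (blue): { -3,-23/8 | -11/4,-5/2,-2,-1,0 } -> -45/16
edge 8 of 15 (red): { -3,-23/8 | -45/16,-11/4,-5/2,-2,-1,0 } -> -91/32
edge 9 of 15 (blue): { -3,-23/8,-91/32 | -45/16,-11/4,-5/2,-2,-1,0 } -> -181/64
edge 10 of 15 (red): { -3,-23/8,-91/32 | -181/64,-45/16,-11/4,-5/2,-2,-1,0 } -> -363/128
edge 11 of 15 (blue): { -3,-23/8,-91/32,-363/128 | -181/64,-45/16,-11/4,-5/2,-2,-1,0 } -> -725/256
edge 12 of 15 (blue): { -3,-23/8,-91/32,-363/128,-725/256 | -181/64,-45/16,-11/4,-5/2,-2,-1,0 } -> -1449/512
edge 13 of 15 (red): { -3,-23/8,-91/32,-363/128,-725/256 | -1449/512,-181/64,-45/16,-11/4,-5/2,-2,-1,0 } -> -2899/1024
edge 14 of 15 (blue): { -3,-23/8,-91/32,-363/128,-725/256,-2899/1024 | -1449/512,-181/64,-45/16,-11/4,-5/2,-2,-1,0 } -> -5797/2048
edge 15 of 15 (red): { -3,-23/8,-91/32,-363/128,-725/256,-2899/1024 | -5797/2048,-1449/512,-181/64,-45/16,-11/4,-5/2,-2,-1,0 } -> -11595/4096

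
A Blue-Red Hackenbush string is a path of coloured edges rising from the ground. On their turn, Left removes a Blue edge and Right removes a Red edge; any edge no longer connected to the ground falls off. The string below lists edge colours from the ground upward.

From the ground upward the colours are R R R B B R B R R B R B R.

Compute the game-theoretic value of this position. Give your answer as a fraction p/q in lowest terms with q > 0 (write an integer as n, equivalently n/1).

-2411/1024

Recurse on prefixes of the 13-edge string R R R B B R B R R B R B R:
g(R) = {  | 0 } ⇒ -1
g(RR) = {  | -1 0 } ⇒ -2
g(RRR) = {  | -2 -1 0 } ⇒ -3
g(RRRB) = { -3 | -2 -1 0 } ⇒ -5/2
g(RRRBB) = { -3 -5/2 | -2 -1 0 } ⇒ -9/4
g(RRRBBR) = { -3 -5/2 | -9/4 -2 -1 0 } ⇒ -19/8
g(RRRBBRB) = { -3 -5/2 -19/8 | -9/4 -2 -1 0 } ⇒ -37/16
g(RRRBBRBR) = { -3 -5/2 -19/8 | -37/16 -9/4 -2 -1 0 } ⇒ -75/32
g(RRRBBRBRR) = { -3 -5/2 -19/8 | -75/32 -37/16 -9/4 -2 -1 0 } ⇒ -151/64
g(RRRBBRBRRB) = { -3 -5/2 -19/8 -151/64 | -75/32 -37/16 -9/4 -2 -1 0 } ⇒ -301/128
g(RRRBBRBRRBR) = { -3 -5/2 -19/8 -151/64 | -301/128 -75/32 -37/16 -9/4 -2 -1 0 } ⇒ -603/256
g(RRRBBRBRRBRB) = { -3 -5/2 -19/8 -151/64 -603/256 | -301/128 -75/32 -37/16 -9/4 -2 -1 0 } ⇒ -1205/512
g(RRRBBRBRRBRBR) = { -3 -5/2 -19/8 -151/64 -603/256 | -1205/512 -301/128 -75/32 -37/16 -9/4 -2 -1 0 } ⇒ -2411/1024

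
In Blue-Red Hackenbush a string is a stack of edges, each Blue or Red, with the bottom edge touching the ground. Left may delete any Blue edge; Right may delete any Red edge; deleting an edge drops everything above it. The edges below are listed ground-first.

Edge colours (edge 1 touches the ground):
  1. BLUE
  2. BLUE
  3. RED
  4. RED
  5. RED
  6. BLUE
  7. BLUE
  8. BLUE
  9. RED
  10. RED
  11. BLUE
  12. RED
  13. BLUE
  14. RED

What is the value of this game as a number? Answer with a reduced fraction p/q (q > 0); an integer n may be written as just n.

Prefix values for BLUE BLUE RED RED RED BLUE BLUE BLUE RED RED BLUE RED BLUE RED via {L|R} + simplicity:
edge 1 of 14 (BLUE): { 0 | · } -> 1
edge 2 of 14 (BLUE): { 0,1 | · } -> 2
edge 3 of 14 (RED): { 0,1 | 2 } -> 3/2
edge 4 of 14 (RED): { 0,1 | 3/2,2 } -> 5/4
edge 5 of 14 (RED): { 0,1 | 5/4,3/2,2 } -> 9/8
edge 6 of 14 (BLUE): { 0,1,9/8 | 5/4,3/2,2 } -> 19/16
edge 7 of 14 (BLUE): { 0,1,9/8,19/16 | 5/4,3/2,2 } -> 39/32
edge 8 of 14 (BLUE): { 0,1,9/8,19/16,39/32 | 5/4,3/2,2 } -> 79/64
edge 9 of 14 (RED): { 0,1,9/8,19/16,39/32 | 79/64,5/4,3/2,2 } -> 157/128
edge 10 of 14 (RED): { 0,1,9/8,19/16,39/32 | 157/128,79/64,5/4,3/2,2 } -> 313/256
edge 11 of 14 (BLUE): { 0,1,9/8,19/16,39/32,313/256 | 157/128,79/64,5/4,3/2,2 } -> 627/512
edge 12 of 14 (RED): { 0,1,9/8,19/16,39/32,313/256 | 627/512,157/128,79/64,5/4,3/2,2 } -> 1253/1024
edge 13 of 14 (BLUE): { 0,1,9/8,19/16,39/32,313/256,1253/1024 | 627/512,157/128,79/64,5/4,3/2,2 } -> 2507/2048
edge 14 of 14 (RED): { 0,1,9/8,19/16,39/32,313/256,1253/1024 | 2507/2048,627/512,157/128,79/64,5/4,3/2,2 } -> 5013/4096

5013/4096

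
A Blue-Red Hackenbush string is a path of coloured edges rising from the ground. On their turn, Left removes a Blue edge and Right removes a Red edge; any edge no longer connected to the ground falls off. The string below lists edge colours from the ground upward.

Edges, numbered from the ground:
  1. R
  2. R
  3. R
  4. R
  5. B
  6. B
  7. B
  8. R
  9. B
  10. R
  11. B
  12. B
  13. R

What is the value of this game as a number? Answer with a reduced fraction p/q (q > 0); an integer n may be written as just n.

-1619/512

step 1: add R to get R; options L={ — } R={ 0 } -> -1
step 2: add R to get RR; options L={ — } R={ -1, 0 } -> -2
step 3: add R to get RRR; options L={ — } R={ -2, -1, 0 } -> -3
step 4: add R to get RRRR; options L={ — } R={ -3, -2, -1, 0 } -> -4
step 5: add B to get RRRRB; options L={ -4 } R={ -3, -2, -1, 0 } -> -7/2
step 6: add B to get RRRRBB; options L={ -4, -7/2 } R={ -3, -2, -1, 0 } -> -13/4
step 7: add B to get RRRRBBB; options L={ -4, -7/2, -13/4 } R={ -3, -2, -1, 0 } -> -25/8
step 8: add R to get RRRRBBBR; options L={ -4, -7/2, -13/4 } R={ -25/8, -3, -2, -1, 0 } -> -51/16
step 9: add B to get RRRRBBBRB; options L={ -4, -7/2, -13/4, -51/16 } R={ -25/8, -3, -2, -1, 0 } -> -101/32
step 10: add R to get RRRRBBBRBR; options L={ -4, -7/2, -13/4, -51/16 } R={ -101/32, -25/8, -3, -2, -1, 0 } -> -203/64
step 11: add B to get RRRRBBBRBRB; options L={ -4, -7/2, -13/4, -51/16, -203/64 } R={ -101/32, -25/8, -3, -2, -1, 0 } -> -405/128
step 12: add B to get RRRRBBBRBRBB; options L={ -4, -7/2, -13/4, -51/16, -203/64, -405/128 } R={ -101/32, -25/8, -3, -2, -1, 0 } -> -809/256
step 13: add R to get RRRRBBBRBRBBR; options L={ -4, -7/2, -13/4, -51/16, -203/64, -405/128 } R={ -809/256, -101/32, -25/8, -3, -2, -1, 0 } -> -1619/512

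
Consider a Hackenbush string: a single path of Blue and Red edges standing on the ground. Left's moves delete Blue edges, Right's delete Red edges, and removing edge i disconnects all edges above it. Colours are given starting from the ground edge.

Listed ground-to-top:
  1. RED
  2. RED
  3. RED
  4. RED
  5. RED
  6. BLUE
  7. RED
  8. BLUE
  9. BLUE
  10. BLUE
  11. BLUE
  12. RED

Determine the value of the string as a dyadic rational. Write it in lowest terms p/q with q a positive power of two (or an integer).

-579/128

G_1 [R]  L=[∅]  R=[0]  = -1
G_2 [RR]  L=[∅]  R=[-1,0]  = -2
G_3 [RRR]  L=[∅]  R=[-2,-1,0]  = -3
G_4 [RRRR]  L=[∅]  R=[-3,-2,-1,0]  = -4
G_5 [RRRRR]  L=[∅]  R=[-4,-3,-2,-1,0]  = -5
G_6 [RRRRRB]  L=[-5]  R=[-4,-3,-2,-1,0]  = -9/2
G_7 [RRRRRBR]  L=[-5]  R=[-9/2,-4,-3,-2,-1,0]  = -19/4
G_8 [RRRRRBRB]  L=[-5,-19/4]  R=[-9/2,-4,-3,-2,-1,0]  = -37/8
G_9 [RRRRRBRBB]  L=[-5,-19/4,-37/8]  R=[-9/2,-4,-3,-2,-1,0]  = -73/16
G_10 [RRRRRBRBBB]  L=[-5,-19/4,-37/8,-73/16]  R=[-9/2,-4,-3,-2,-1,0]  = -145/32
G_11 [RRRRRBRBBBB]  L=[-5,-19/4,-37/8,-73/16,-145/32]  R=[-9/2,-4,-3,-2,-1,0]  = -289/64
G_12 [RRRRRBRBBBBR]  L=[-5,-19/4,-37/8,-73/16,-145/32]  R=[-289/64,-9/2,-4,-3,-2,-1,0]  = -579/128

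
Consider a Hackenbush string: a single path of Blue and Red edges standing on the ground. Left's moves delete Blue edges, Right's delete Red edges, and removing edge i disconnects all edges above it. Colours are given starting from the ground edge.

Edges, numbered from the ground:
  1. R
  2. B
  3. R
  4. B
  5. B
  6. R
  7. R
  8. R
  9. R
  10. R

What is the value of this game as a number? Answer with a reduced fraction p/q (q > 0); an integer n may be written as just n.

-319/512

edge 1 of 10 (R): {  | 0 } gives -1
edge 2 of 10 (B): { -1 | 0 } gives -1/2
edge 3 of 10 (R): { -1 | -1/2, 0 } gives -3/4
edge 4 of 10 (B): { -1, -3/4 | -1/2, 0 } gives -5/8
edge 5 of 10 (B): { -1, -3/4, -5/8 | -1/2, 0 } gives -9/16
edge 6 of 10 (R): { -1, -3/4, -5/8 | -9/16, -1/2, 0 } gives -19/32
edge 7 of 10 (R): { -1, -3/4, -5/8 | -19/32, -9/16, -1/2, 0 } gives -39/64
edge 8 of 10 (R): { -1, -3/4, -5/8 | -39/64, -19/32, -9/16, -1/2, 0 } gives -79/128
edge 9 of 10 (R): { -1, -3/4, -5/8 | -79/128, -39/64, -19/32, -9/16, -1/2, 0 } gives -159/256
edge 10 of 10 (R): { -1, -3/4, -5/8 | -159/256, -79/128, -39/64, -19/32, -9/16, -1/2, 0 } gives -319/512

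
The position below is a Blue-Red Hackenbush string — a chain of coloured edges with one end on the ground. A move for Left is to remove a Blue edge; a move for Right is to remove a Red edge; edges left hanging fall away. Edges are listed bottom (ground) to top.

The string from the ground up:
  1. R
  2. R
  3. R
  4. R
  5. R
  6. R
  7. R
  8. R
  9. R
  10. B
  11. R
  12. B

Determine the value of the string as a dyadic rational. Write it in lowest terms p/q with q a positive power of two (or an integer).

-69/8

1 of 12 · R · max L −∞ · min R 0 so -1
2 of 12 · RR · max L −∞ · min R -1 so -2
3 of 12 · RRR · max L −∞ · min R -2 so -3
4 of 12 · RRRR · max L −∞ · min R -3 so -4
5 of 12 · RRRRR · max L −∞ · min R -4 so -5
6 of 12 · RRRRRR · max L −∞ · min R -5 so -6
7 of 12 · RRRRRRR · max L −∞ · min R -6 so -7
8 of 12 · RRRRRRRR · max L −∞ · min R -7 so -8
9 of 12 · RRRRRRRRR · max L −∞ · min R -8 so -9
10 of 12 · RRRRRRRRRB · max L -9 · min R -8 so -17/2
11 of 12 · RRRRRRRRRBR · max L -9 · min R -17/2 so -35/4
12 of 12 · RRRRRRRRRBRB · max L -35/4 · min R -17/2 so -69/8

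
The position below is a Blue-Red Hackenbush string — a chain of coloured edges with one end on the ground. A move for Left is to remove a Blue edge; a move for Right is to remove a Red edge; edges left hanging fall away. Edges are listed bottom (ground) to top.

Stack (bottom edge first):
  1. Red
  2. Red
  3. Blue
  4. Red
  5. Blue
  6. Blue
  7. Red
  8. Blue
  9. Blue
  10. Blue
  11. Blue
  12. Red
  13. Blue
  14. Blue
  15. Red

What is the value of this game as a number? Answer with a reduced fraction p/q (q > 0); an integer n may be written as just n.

v(R) = { — | 0 } => -1
v(RR) = { — | -1 0 } => -2
v(RRB) = { -2 | -1 0 } => -3/2
v(RRBR) = { -2 | -3/2 -1 0 } => -7/4
v(RRBRB) = { -2 -7/4 | -3/2 -1 0 } => -13/8
v(RRBRBB) = { -2 -7/4 -13/8 | -3/2 -1 0 } => -25/16
v(RRBRBBR) = { -2 -7/4 -13/8 | -25/16 -3/2 -1 0 } => -51/32
v(RRBRBBRB) = { -2 -7/4 -13/8 -51/32 | -25/16 -3/2 -1 0 } => -101/64
v(RRBRBBRBB) = { -2 -7/4 -13/8 -51/32 -101/64 | -25/16 -3/2 -1 0 } => -201/128
v(RRBRBBRBBB) = { -2 -7/4 -13/8 -51/32 -101/64 -201/128 | -25/16 -3/2 -1 0 } => -401/256
v(RRBRBBRBBBB) = { -2 -7/4 -13/8 -51/32 -101/64 -201/128 -401/256 | -25/16 -3/2 -1 0 } => -801/512
v(RRBRBBRBBBBR) = { -2 -7/4 -13/8 -51/32 -101/64 -201/128 -401/256 | -801/512 -25/16 -3/2 -1 0 } => -1603/1024
v(RRBRBBRBBBBRB) = { -2 -7/4 -13/8 -51/32 -101/64 -201/128 -401/256 -1603/1024 | -801/512 -25/16 -3/2 -1 0 } => -3205/2048
v(RRBRBBRBBBBRBB) = { -2 -7/4 -13/8 -51/32 -101/64 -201/128 -401/256 -1603/1024 -3205/2048 | -801/512 -25/16 -3/2 -1 0 } => -6409/4096
v(RRBRBBRBBBBRBBR) = { -2 -7/4 -13/8 -51/32 -101/64 -201/128 -401/256 -1603/1024 -3205/2048 | -6409/4096 -801/512 -25/16 -3/2 -1 0 } => -12819/8192

-12819/8192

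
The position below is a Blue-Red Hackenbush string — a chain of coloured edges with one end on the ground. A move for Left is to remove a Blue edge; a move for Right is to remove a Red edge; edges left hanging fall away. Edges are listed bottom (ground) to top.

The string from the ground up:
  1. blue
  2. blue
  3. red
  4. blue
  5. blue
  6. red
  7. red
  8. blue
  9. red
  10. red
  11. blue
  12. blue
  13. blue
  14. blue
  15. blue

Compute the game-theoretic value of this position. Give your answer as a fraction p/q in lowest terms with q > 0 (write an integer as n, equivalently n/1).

14655/8192

b: Left { 0 }, Right { (no moves) } = simplest 1
bb: Left { 0; 1 }, Right { (no moves) } = simplest 2
bbr: Left { 0; 1 }, Right { 2 } = simplest 3/2
bbrb: Left { 0; 1; 3/2 }, Right { 2 } = simplest 7/4
bbrbb: Left { 0; 1; 3/2; 7/4 }, Right { 2 } = simplest 15/8
bbrbbr: Left { 0; 1; 3/2; 7/4 }, Right { 15/8; 2 } = simplest 29/16
bbrbbrr: Left { 0; 1; 3/2; 7/4 }, Right { 29/16; 15/8; 2 } = simplest 57/32
bbrbbrrb: Left { 0; 1; 3/2; 7/4; 57/32 }, Right { 29/16; 15/8; 2 } = simplest 115/64
bbrbbrrbr: Left { 0; 1; 3/2; 7/4; 57/32 }, Right { 115/64; 29/16; 15/8; 2 } = simplest 229/128
bbrbbrrbrr: Left { 0; 1; 3/2; 7/4; 57/32 }, Right { 229/128; 115/64; 29/16; 15/8; 2 } = simplest 457/256
bbrbbrrbrrb: Left { 0; 1; 3/2; 7/4; 57/32; 457/256 }, Right { 229/128; 115/64; 29/16; 15/8; 2 } = simplest 915/512
bbrbbrrbrrbb: Left { 0; 1; 3/2; 7/4; 57/32; 457/256; 915/512 }, Right { 229/128; 115/64; 29/16; 15/8; 2 } = simplest 1831/1024
bbrbbrrbrrbbb: Left { 0; 1; 3/2; 7/4; 57/32; 457/256; 915/512; 1831/1024 }, Right { 229/128; 115/64; 29/16; 15/8; 2 } = simplest 3663/2048
bbrbbrrbrrbbbb: Left { 0; 1; 3/2; 7/4; 57/32; 457/256; 915/512; 1831/1024; 3663/2048 }, Right { 229/128; 115/64; 29/16; 15/8; 2 } = simplest 7327/4096
bbrbbrrbrrbbbbb: Left { 0; 1; 3/2; 7/4; 57/32; 457/256; 915/512; 1831/1024; 3663/2048; 7327/4096 }, Right { 229/128; 115/64; 29/16; 15/8; 2 } = simplest 14655/8192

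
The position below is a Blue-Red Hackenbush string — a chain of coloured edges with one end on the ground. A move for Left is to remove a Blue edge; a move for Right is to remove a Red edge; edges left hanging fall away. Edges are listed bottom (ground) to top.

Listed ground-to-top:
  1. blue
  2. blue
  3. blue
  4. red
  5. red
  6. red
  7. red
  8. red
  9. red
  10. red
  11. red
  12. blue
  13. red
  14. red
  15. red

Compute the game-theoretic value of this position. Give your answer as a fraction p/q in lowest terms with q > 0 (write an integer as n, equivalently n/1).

8209/4096

Recurse on prefixes of the 15-edge string blue blue blue red red red red red red red red blue red red red:
b: Left { 0 }, Right { · } = simplest 1
bb: Left { 0,1 }, Right { · } = simplest 2
bbb: Left { 0,1,2 }, Right { · } = simplest 3
bbbr: Left { 0,1,2 }, Right { 3 } = simplest 5/2
bbbrr: Left { 0,1,2 }, Right { 5/2,3 } = simplest 9/4
bbbrrr: Left { 0,1,2 }, Right { 9/4,5/2,3 } = simplest 17/8
bbbrrrr: Left { 0,1,2 }, Right { 17/8,9/4,5/2,3 } = simplest 33/16
bbbrrrrr: Left { 0,1,2 }, Right { 33/16,17/8,9/4,5/2,3 } = simplest 65/32
bbbrrrrrr: Left { 0,1,2 }, Right { 65/32,33/16,17/8,9/4,5/2,3 } = simplest 129/64
bbbrrrrrrr: Left { 0,1,2 }, Right { 129/64,65/32,33/16,17/8,9/4,5/2,3 } = simplest 257/128
bbbrrrrrrrr: Left { 0,1,2 }, Right { 257/128,129/64,65/32,33/16,17/8,9/4,5/2,3 } = simplest 513/256
bbbrrrrrrrrb: Left { 0,1,2,513/256 }, Right { 257/128,129/64,65/32,33/16,17/8,9/4,5/2,3 } = simplest 1027/512
bbbrrrrrrrrbr: Left { 0,1,2,513/256 }, Right { 1027/512,257/128,129/64,65/32,33/16,17/8,9/4,5/2,3 } = simplest 2053/1024
bbbrrrrrrrrbrr: Left { 0,1,2,513/256 }, Right { 2053/1024,1027/512,257/128,129/64,65/32,33/16,17/8,9/4,5/2,3 } = simplest 4105/2048
bbbrrrrrrrrbrrr: Left { 0,1,2,513/256 }, Right { 4105/2048,2053/1024,1027/512,257/128,129/64,65/32,33/16,17/8,9/4,5/2,3 } = simplest 8209/4096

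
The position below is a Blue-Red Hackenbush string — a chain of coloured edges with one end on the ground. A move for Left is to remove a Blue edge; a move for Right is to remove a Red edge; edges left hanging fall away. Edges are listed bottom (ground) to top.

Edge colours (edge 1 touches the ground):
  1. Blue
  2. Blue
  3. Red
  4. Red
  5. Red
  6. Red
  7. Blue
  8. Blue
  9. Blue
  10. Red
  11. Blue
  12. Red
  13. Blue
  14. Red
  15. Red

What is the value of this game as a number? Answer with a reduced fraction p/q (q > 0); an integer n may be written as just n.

9129/8192

Prefix values for Blue Blue Red Red Red Red Blue Blue Blue Red Blue Red Blue Red Red via {L|R} + simplicity:
G(B) = { 0 | · } ⇒ 1
G(BB) = { 0 1 | · } ⇒ 2
G(BBR) = { 0 1 | 2 } ⇒ 3/2
G(BBRR) = { 0 1 | 3/2 2 } ⇒ 5/4
G(BBRRR) = { 0 1 | 5/4 3/2 2 } ⇒ 9/8
G(BBRRRR) = { 0 1 | 9/8 5/4 3/2 2 } ⇒ 17/16
G(BBRRRRB) = { 0 1 17/16 | 9/8 5/4 3/2 2 } ⇒ 35/32
G(BBRRRRBB) = { 0 1 17/16 35/32 | 9/8 5/4 3/2 2 } ⇒ 71/64
G(BBRRRRBBB) = { 0 1 17/16 35/32 71/64 | 9/8 5/4 3/2 2 } ⇒ 143/128
G(BBRRRRBBBR) = { 0 1 17/16 35/32 71/64 | 143/128 9/8 5/4 3/2 2 } ⇒ 285/256
G(BBRRRRBBBRB) = { 0 1 17/16 35/32 71/64 285/256 | 143/128 9/8 5/4 3/2 2 } ⇒ 571/512
G(BBRRRRBBBRBR) = { 0 1 17/16 35/32 71/64 285/256 | 571/512 143/128 9/8 5/4 3/2 2 } ⇒ 1141/1024
G(BBRRRRBBBRBRB) = { 0 1 17/16 35/32 71/64 285/256 1141/1024 | 571/512 143/128 9/8 5/4 3/2 2 } ⇒ 2283/2048
G(BBRRRRBBBRBRBR) = { 0 1 17/16 35/32 71/64 285/256 1141/1024 | 2283/2048 571/512 143/128 9/8 5/4 3/2 2 } ⇒ 4565/4096
G(BBRRRRBBBRBRBRR) = { 0 1 17/16 35/32 71/64 285/256 1141/1024 | 4565/4096 2283/2048 571/512 143/128 9/8 5/4 3/2 2 } ⇒ 9129/8192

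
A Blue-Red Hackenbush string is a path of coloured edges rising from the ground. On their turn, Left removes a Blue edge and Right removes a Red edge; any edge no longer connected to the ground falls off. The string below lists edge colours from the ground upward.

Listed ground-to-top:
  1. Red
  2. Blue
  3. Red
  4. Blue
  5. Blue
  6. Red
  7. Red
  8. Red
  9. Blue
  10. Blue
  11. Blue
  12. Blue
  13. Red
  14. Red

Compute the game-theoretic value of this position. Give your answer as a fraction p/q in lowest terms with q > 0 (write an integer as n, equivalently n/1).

edge 1 of 14 (Red): {  | 0 } gives -1
edge 2 of 14 (Blue): { -1 | 0 } gives -1/2
edge 3 of 14 (Red): { -1 | -1/2,0 } gives -3/4
edge 4 of 14 (Blue): { -1,-3/4 | -1/2,0 } gives -5/8
edge 5 of 14 (Blue): { -1,-3/4,-5/8 | -1/2,0 } gives -9/16
edge 6 of 14 (Red): { -1,-3/4,-5/8 | -9/16,-1/2,0 } gives -19/32
edge 7 of 14 (Red): { -1,-3/4,-5/8 | -19/32,-9/16,-1/2,0 } gives -39/64
edge 8 of 14 (Red): { -1,-3/4,-5/8 | -39/64,-19/32,-9/16,-1/2,0 } gives -79/128
edge 9 of 14 (Blue): { -1,-3/4,-5/8,-79/128 | -39/64,-19/32,-9/16,-1/2,0 } gives -157/256
edge 10 of 14 (Blue): { -1,-3/4,-5/8,-79/128,-157/256 | -39/64,-19/32,-9/16,-1/2,0 } gives -313/512
edge 11 of 14 (Blue): { -1,-3/4,-5/8,-79/128,-157/256,-313/512 | -39/64,-19/32,-9/16,-1/2,0 } gives -625/1024
edge 12 of 14 (Blue): { -1,-3/4,-5/8,-79/128,-157/256,-313/512,-625/1024 | -39/64,-19/32,-9/16,-1/2,0 } gives -1249/2048
edge 13 of 14 (Red): { -1,-3/4,-5/8,-79/128,-157/256,-313/512,-625/1024 | -1249/2048,-39/64,-19/32,-9/16,-1/2,0 } gives -2499/4096
edge 14 of 14 (Red): { -1,-3/4,-5/8,-79/128,-157/256,-313/512,-625/1024 | -2499/4096,-1249/2048,-39/64,-19/32,-9/16,-1/2,0 } gives -4999/8192

-4999/8192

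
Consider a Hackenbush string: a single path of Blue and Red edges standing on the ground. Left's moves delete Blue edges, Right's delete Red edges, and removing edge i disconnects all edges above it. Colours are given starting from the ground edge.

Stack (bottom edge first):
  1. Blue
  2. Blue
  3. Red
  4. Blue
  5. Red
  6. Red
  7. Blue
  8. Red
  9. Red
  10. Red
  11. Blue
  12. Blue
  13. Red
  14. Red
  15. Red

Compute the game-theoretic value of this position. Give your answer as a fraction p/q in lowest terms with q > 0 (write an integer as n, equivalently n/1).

Recurse on prefixes of the 15-edge string Blue Blue Red Blue Red Red Blue Red Red Red Blue Blue Red Red Red:
edge 1 of 15 (Blue): { 0 | · } → 1
edge 2 of 15 (Blue): { 0; 1 | · } → 2
edge 3 of 15 (Red): { 0; 1 | 2 } → 3/2
edge 4 of 15 (Blue): { 0; 1; 3/2 | 2 } → 7/4
edge 5 of 15 (Red): { 0; 1; 3/2 | 7/4; 2 } → 13/8
edge 6 of 15 (Red): { 0; 1; 3/2 | 13/8; 7/4; 2 } → 25/16
edge 7 of 15 (Blue): { 0; 1; 3/2; 25/16 | 13/8; 7/4; 2 } → 51/32
edge 8 of 15 (Red): { 0; 1; 3/2; 25/16 | 51/32; 13/8; 7/4; 2 } → 101/64
edge 9 of 15 (Red): { 0; 1; 3/2; 25/16 | 101/64; 51/32; 13/8; 7/4; 2 } → 201/128
edge 10 of 15 (Red): { 0; 1; 3/2; 25/16 | 201/128; 101/64; 51/32; 13/8; 7/4; 2 } → 401/256
edge 11 of 15 (Blue): { 0; 1; 3/2; 25/16; 401/256 | 201/128; 101/64; 51/32; 13/8; 7/4; 2 } → 803/512
edge 12 of 15 (Blue): { 0; 1; 3/2; 25/16; 401/256; 803/512 | 201/128; 101/64; 51/32; 13/8; 7/4; 2 } → 1607/1024
edge 13 of 15 (Red): { 0; 1; 3/2; 25/16; 401/256; 803/512 | 1607/1024; 201/128; 101/64; 51/32; 13/8; 7/4; 2 } → 3213/2048
edge 14 of 15 (Red): { 0; 1; 3/2; 25/16; 401/256; 803/512 | 3213/2048; 1607/1024; 201/128; 101/64; 51/32; 13/8; 7/4; 2 } → 6425/4096
edge 15 of 15 (Red): { 0; 1; 3/2; 25/16; 401/256; 803/512 | 6425/4096; 3213/2048; 1607/1024; 201/128; 101/64; 51/32; 13/8; 7/4; 2 } → 12849/8192

12849/8192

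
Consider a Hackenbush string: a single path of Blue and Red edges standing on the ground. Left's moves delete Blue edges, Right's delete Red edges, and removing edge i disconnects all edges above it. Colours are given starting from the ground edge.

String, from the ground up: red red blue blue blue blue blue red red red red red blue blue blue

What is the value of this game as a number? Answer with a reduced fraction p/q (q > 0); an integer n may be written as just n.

Recurse on prefixes of the 15-edge string red red blue blue blue blue blue red red red red red blue blue blue:
1 of 15 · r · max L −∞ · min R 0 so -1
2 of 15 · rr · max L −∞ · min R -1 so -2
3 of 15 · rrb · max L -2 · min R -1 so -3/2
4 of 15 · rrbb · max L -3/2 · min R -1 so -5/4
5 of 15 · rrbbb · max L -5/4 · min R -1 so -9/8
6 of 15 · rrbbbb · max L -9/8 · min R -1 so -17/16
7 of 15 · rrbbbbb · max L -17/16 · min R -1 so -33/32
8 of 15 · rrbbbbbr · max L -17/16 · min R -33/32 so -67/64
9 of 15 · rrbbbbbrr · max L -17/16 · min R -67/64 so -135/128
10 of 15 · rrbbbbbrrr · max L -17/16 · min R -135/128 so -271/256
11 of 15 · rrbbbbbrrrr · max L -17/16 · min R -271/256 so -543/512
12 of 15 · rrbbbbbrrrrr · max L -17/16 · min R -543/512 so -1087/1024
13 of 15 · rrbbbbbrrrrrb · max L -1087/1024 · min R -543/512 so -2173/2048
14 of 15 · rrbbbbbrrrrrbb · max L -2173/2048 · min R -543/512 so -4345/4096
15 of 15 · rrbbbbbrrrrrbbb · max L -4345/4096 · min R -543/512 so -8689/8192

-8689/8192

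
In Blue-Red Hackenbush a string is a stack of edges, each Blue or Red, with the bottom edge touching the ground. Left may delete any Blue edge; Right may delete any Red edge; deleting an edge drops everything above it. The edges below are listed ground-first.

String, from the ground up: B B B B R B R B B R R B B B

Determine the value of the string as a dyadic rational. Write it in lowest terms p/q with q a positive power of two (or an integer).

Recurse on prefixes of the 14-edge string B B B B R B R B B R R B B B:
g_1 [B]  L=[0]  R=[—]  → 1
g_2 [BB]  L=[0 1]  R=[—]  → 2
g_3 [BBB]  L=[0 1 2]  R=[—]  → 3
g_4 [BBBB]  L=[0 1 2 3]  R=[—]  → 4
g_5 [BBBBR]  L=[0 1 2 3]  R=[4]  → 7/2
g_6 [BBBBRB]  L=[0 1 2 3 7/2]  R=[4]  → 15/4
g_7 [BBBBRBR]  L=[0 1 2 3 7/2]  R=[15/4 4]  → 29/8
g_8 [BBBBRBRB]  L=[0 1 2 3 7/2 29/8]  R=[15/4 4]  → 59/16
g_9 [BBBBRBRBB]  L=[0 1 2 3 7/2 29/8 59/16]  R=[15/4 4]  → 119/32
g_10 [BBBBRBRBBR]  L=[0 1 2 3 7/2 29/8 59/16]  R=[119/32 15/4 4]  → 237/64
g_11 [BBBBRBRBBRR]  L=[0 1 2 3 7/2 29/8 59/16]  R=[237/64 119/32 15/4 4]  → 473/128
g_12 [BBBBRBRBBRRB]  L=[0 1 2 3 7/2 29/8 59/16 473/128]  R=[237/64 119/32 15/4 4]  → 947/256
g_13 [BBBBRBRBBRRBB]  L=[0 1 2 3 7/2 29/8 59/16 473/128 947/256]  R=[237/64 119/32 15/4 4]  → 1895/512
g_14 [BBBBRBRBBRRBBB]  L=[0 1 2 3 7/2 29/8 59/16 473/128 947/256 1895/512]  R=[237/64 119/32 15/4 4]  → 3791/1024

3791/1024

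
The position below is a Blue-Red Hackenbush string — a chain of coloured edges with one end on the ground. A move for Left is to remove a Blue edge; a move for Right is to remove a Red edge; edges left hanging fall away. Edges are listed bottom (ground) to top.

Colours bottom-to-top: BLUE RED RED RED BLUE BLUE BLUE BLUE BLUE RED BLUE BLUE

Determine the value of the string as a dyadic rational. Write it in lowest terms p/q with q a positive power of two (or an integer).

503/2048

1 of 12 · B · max L 0 · min R +∞ -> 1
2 of 12 · BR · max L 0 · min R 1 -> 1/2
3 of 12 · BRR · max L 0 · min R 1/2 -> 1/4
4 of 12 · BRRR · max L 0 · min R 1/4 -> 1/8
5 of 12 · BRRRB · max L 1/8 · min R 1/4 -> 3/16
6 of 12 · BRRRBB · max L 3/16 · min R 1/4 -> 7/32
7 of 12 · BRRRBBB · max L 7/32 · min R 1/4 -> 15/64
8 of 12 · BRRRBBBB · max L 15/64 · min R 1/4 -> 31/128
9 of 12 · BRRRBBBBB · max L 31/128 · min R 1/4 -> 63/256
10 of 12 · BRRRBBBBBR · max L 31/128 · min R 63/256 -> 125/512
11 of 12 · BRRRBBBBBRB · max L 125/512 · min R 63/256 -> 251/1024
12 of 12 · BRRRBBBBBRBB · max L 251/1024 · min R 63/256 -> 503/2048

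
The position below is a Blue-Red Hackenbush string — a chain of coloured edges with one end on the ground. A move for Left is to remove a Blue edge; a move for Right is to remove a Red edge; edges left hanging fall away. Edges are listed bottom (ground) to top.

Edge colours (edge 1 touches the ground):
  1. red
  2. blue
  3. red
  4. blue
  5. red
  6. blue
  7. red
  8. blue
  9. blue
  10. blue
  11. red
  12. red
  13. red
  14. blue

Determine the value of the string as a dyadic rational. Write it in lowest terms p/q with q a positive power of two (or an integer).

-5405/8192

Prefix values for red blue red blue red blue red blue blue blue red red red blue via {L|R} + simplicity:
1 of 14 · r · max L −∞ · min R 0 so -1
2 of 14 · rb · max L -1 · min R 0 so -1/2
3 of 14 · rbr · max L -1 · min R -1/2 so -3/4
4 of 14 · rbrb · max L -3/4 · min R -1/2 so -5/8
5 of 14 · rbrbr · max L -3/4 · min R -5/8 so -11/16
6 of 14 · rbrbrb · max L -11/16 · min R -5/8 so -21/32
7 of 14 · rbrbrbr · max L -11/16 · min R -21/32 so -43/64
8 of 14 · rbrbrbrb · max L -43/64 · min R -21/32 so -85/128
9 of 14 · rbrbrbrbb · max L -85/128 · min R -21/32 so -169/256
10 of 14 · rbrbrbrbbb · max L -169/256 · min R -21/32 so -337/512
11 of 14 · rbrbrbrbbbr · max L -169/256 · min R -337/512 so -675/1024
12 of 14 · rbrbrbrbbbrr · max L -169/256 · min R -675/1024 so -1351/2048
13 of 14 · rbrbrbrbbbrrr · max L -169/256 · min R -1351/2048 so -2703/4096
14 of 14 · rbrbrbrbbbrrrb · max L -2703/4096 · min R -1351/2048 so -5405/8192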